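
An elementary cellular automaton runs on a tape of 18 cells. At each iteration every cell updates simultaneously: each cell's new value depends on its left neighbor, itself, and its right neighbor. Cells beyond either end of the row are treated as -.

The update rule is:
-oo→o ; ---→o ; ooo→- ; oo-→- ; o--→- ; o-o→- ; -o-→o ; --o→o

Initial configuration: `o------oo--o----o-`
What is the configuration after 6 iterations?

o-oooooo--oo-oooo-
o-o------oo--o----
o-o-oooooo--oo-ooo
o-o-o------oo--o--
o-o-o-oooooo--oo-o
o-o-o-o------oo--o

o-o-o-o------oo--o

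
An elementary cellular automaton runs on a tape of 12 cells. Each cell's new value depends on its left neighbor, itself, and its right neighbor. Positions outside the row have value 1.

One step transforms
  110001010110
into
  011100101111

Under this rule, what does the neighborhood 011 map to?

At position 9 the neighborhood is 011; the next row has 1 there.

1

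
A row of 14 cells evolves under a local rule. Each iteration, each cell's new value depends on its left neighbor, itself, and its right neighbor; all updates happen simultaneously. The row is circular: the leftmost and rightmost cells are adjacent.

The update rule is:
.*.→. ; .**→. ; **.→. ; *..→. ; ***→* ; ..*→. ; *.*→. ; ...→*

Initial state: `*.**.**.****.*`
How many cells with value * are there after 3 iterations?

10

.........**...
********....**
*******..**..*
count of *: 10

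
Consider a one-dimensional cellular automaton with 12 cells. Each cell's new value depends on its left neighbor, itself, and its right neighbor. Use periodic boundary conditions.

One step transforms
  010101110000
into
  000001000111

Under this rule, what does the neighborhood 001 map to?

0

At position 0 the neighborhood is 001; the next row has 0 there.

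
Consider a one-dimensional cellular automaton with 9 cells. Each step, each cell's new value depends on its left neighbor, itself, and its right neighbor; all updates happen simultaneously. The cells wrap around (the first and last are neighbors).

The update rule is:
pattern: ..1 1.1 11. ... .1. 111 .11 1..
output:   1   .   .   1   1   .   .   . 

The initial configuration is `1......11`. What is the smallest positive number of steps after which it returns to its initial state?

..11111..
11......1
...11111.
111......
....11111
.111.....
1....1111
..111....
11....111
...111...
111....11
....111..
1111....1
.....111.
11111....
......111
.11111...
1......11

18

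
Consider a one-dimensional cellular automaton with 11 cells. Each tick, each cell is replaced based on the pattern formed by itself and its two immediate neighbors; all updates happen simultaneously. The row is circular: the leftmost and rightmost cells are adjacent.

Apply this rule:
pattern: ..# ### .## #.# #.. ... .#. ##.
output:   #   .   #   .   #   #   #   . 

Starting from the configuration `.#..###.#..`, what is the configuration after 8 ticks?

#####...###
.....####..
######...##
......####.
#######...#
.......####
########...
#.......###

#.......###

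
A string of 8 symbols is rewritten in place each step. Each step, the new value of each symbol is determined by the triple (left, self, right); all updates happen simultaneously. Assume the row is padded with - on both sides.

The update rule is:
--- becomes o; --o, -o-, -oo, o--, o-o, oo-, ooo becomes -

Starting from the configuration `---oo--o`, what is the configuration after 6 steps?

oo------
---ooooo
oo------  (repeats step 1; period 2)
step 6: ---ooooo

---ooooo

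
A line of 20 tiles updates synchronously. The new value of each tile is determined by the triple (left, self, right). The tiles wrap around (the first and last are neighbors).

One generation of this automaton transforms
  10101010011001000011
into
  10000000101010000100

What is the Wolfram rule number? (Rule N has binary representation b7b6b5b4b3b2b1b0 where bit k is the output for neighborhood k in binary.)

position 19: 111 → 0  (bit 7 = 0)
position 0: 110 → 1  (bit 6 = 1)
position 1: 101 → 0  (bit 5 = 0)
position 7: 100 → 0  (bit 4 = 0)
position 9: 011 → 0  (bit 3 = 0)
position 2: 010 → 0  (bit 2 = 0)
position 8: 001 → 1  (bit 1 = 1)
position 15: 000 → 0  (bit 0 = 0)
bits b7..b0 = 01000010 = 66

66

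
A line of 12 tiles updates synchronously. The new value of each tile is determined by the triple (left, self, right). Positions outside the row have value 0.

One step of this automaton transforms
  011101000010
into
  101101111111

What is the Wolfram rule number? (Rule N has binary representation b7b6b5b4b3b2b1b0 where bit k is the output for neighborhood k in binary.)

position 2: 111 → 1  (bit 7 = 1)
position 3: 110 → 1  (bit 6 = 1)
position 4: 101 → 0  (bit 5 = 0)
position 6: 100 → 1  (bit 4 = 1)
position 1: 011 → 0  (bit 3 = 0)
position 5: 010 → 1  (bit 2 = 1)
position 0: 001 → 1  (bit 1 = 1)
position 7: 000 → 1  (bit 0 = 1)
bits b7..b0 = 11010111 = 215

215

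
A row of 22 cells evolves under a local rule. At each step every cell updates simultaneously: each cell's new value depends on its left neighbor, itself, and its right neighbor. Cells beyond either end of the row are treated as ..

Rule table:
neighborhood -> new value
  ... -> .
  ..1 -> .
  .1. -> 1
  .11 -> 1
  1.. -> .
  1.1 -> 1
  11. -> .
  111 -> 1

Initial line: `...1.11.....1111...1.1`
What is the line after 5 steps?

...111......111....111
...11.......11.....11.
...1........1......1..
...1........1......1..  (fixed point — unchanged through step 5)

...1........1......1..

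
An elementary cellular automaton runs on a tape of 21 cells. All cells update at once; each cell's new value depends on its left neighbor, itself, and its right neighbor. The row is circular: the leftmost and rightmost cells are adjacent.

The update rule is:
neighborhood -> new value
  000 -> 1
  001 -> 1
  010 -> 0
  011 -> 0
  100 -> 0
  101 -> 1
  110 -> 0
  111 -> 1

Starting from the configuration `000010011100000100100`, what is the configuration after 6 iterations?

010100101001001101010

iteration 1: 111100101001111001001
iteration 2: 111001010010110010010
iteration 3: 010010100101000100101
iteration 4: 100101001010011001010
iteration 5: 001010010100100010101
iteration 6: 010100101001001101010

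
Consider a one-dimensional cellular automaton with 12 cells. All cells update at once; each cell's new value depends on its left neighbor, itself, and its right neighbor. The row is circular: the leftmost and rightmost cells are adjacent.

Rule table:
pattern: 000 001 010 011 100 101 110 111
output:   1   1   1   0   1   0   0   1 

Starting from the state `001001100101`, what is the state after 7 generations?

001111001100

111110011101
111101101000
011000001111
000111110110
111011100001
110001011110
001111001100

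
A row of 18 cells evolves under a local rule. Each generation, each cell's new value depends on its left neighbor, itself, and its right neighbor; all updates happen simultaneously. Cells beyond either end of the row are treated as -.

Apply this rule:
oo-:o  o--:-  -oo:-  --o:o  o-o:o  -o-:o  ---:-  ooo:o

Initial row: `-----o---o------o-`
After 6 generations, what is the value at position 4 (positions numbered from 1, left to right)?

----oo--oo-----oo-
---o-o-o-o----o-o-
--oooooooo---oooo-
-o-ooooooo--o-ooo-
ooo-oooooo-ooo-oo-
-ooo-oooooo-ooo-o-
position 4 holds o

o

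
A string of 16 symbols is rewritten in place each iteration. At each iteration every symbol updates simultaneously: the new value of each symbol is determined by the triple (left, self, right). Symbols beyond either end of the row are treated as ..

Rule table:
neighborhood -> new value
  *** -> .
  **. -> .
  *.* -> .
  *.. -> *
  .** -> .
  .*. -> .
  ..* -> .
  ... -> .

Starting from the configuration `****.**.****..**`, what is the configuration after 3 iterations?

..............*.

............*...
.............*..
..............*.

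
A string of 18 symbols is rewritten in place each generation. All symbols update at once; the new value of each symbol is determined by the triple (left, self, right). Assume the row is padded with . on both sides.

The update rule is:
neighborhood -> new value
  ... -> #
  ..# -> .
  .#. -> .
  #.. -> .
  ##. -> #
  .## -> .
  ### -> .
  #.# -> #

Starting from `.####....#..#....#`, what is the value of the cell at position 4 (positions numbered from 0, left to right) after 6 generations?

#

generation 1: ....#.##......##..
generation 2: ###..#.#.####..#.#
generation 3: ..#...#.#...#...#.
generation 4: #...#..#..#...#...
generation 5: ..#.........#...##
generation 6: #...#######...#..#
position 4 holds #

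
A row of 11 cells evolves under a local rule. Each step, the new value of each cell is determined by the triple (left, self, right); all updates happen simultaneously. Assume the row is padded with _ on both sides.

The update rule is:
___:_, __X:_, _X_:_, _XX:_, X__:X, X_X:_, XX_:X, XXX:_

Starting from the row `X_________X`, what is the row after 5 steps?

_X_________
__X________
___X_______
____X______
_____X_____

_____X_____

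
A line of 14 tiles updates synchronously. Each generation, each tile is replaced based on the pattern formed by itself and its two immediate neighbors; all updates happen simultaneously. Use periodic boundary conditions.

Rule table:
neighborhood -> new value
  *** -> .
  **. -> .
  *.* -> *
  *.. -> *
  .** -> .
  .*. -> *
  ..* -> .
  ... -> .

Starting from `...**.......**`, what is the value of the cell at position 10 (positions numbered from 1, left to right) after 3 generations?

.

*....*........
**...**.......
..*....*......
position 10 holds .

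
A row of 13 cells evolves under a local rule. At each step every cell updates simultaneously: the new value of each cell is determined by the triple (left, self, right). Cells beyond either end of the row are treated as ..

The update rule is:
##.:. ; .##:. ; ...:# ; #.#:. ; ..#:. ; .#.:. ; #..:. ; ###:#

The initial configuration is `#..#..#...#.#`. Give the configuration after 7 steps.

........#....
#######...###
.#####..#..#.
..###........
#..#..#######
.......#####.
######..###..

######..###..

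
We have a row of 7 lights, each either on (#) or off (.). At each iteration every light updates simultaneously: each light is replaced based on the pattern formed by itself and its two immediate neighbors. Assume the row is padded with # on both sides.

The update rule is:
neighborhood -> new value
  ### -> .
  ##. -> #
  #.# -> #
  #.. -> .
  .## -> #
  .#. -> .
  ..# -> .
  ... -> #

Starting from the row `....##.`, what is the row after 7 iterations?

iteration 1: .##.###
iteration 2: #####..
iteration 3: ....#..
iteration 4: .##....
iteration 5: ###.##.
iteration 6: ..#####
iteration 7: ..#....

..#....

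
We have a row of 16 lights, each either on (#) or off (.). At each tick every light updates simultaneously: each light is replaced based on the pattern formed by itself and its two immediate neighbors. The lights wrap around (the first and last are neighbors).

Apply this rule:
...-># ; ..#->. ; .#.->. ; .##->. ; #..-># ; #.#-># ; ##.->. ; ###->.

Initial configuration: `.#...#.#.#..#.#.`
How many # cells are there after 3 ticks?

7

tick 1: ..##..#.#.#..#.#
tick 2: #...#..#.#.#..#.
tick 3: .##..#..#.#.#..#
count of #: 7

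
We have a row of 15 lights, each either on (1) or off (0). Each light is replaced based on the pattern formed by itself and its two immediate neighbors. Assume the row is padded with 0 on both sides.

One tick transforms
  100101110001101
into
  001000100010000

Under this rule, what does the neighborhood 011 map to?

At position 5 the neighborhood is 011; the next row has 0 there.

0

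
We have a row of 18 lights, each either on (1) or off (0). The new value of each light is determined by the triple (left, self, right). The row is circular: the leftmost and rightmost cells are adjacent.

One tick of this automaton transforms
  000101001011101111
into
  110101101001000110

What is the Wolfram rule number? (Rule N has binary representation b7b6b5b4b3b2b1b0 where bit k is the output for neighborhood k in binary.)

position 11: 111 → 1  (bit 7 = 1)
position 12: 110 → 0  (bit 6 = 0)
position 4: 101 → 0  (bit 5 = 0)
position 0: 100 → 1  (bit 4 = 1)
position 10: 011 → 0  (bit 3 = 0)
position 3: 010 → 1  (bit 2 = 1)
position 2: 001 → 0  (bit 1 = 0)
position 1: 000 → 1  (bit 0 = 1)
bits b7..b0 = 10010101 = 149

149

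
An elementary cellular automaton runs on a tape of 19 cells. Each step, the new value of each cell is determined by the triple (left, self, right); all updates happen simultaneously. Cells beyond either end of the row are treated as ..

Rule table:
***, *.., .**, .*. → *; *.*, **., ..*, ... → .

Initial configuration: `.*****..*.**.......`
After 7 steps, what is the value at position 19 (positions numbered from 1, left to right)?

*

.****.*.*.*.*......
.***..*.*.*.**.....
.**.*.*.*.*.*.*....
.*..*.*.*.*.*.**...
.**.*.*.*.*.*.*.*..
.*..*.*.*.*.*.*.**.
.**.*.*.*.*.*.*.*.*
position 19 holds *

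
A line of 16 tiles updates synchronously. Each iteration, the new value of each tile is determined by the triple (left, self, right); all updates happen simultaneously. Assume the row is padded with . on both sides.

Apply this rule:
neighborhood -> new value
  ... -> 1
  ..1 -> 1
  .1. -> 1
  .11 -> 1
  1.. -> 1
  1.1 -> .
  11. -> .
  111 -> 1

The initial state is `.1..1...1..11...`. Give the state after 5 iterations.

111111111111.111
11111111111..11.
1111111111.111.1
111111111..11..1
11111111.111.111

11111111.111.111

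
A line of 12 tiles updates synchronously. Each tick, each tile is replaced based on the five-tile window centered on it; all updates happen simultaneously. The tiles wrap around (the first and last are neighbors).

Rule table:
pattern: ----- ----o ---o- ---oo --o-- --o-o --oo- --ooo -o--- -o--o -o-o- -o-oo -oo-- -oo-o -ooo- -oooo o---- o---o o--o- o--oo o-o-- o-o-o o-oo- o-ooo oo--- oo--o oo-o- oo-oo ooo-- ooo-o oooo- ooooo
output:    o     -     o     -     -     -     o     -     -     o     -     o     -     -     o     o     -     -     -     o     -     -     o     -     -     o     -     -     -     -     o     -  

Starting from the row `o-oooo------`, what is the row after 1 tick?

-o-oo---oo-o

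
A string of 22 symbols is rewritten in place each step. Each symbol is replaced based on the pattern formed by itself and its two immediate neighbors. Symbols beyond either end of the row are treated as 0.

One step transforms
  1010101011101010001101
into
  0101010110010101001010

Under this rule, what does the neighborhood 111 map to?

0

At position 9 the neighborhood is 111; the next row has 0 there.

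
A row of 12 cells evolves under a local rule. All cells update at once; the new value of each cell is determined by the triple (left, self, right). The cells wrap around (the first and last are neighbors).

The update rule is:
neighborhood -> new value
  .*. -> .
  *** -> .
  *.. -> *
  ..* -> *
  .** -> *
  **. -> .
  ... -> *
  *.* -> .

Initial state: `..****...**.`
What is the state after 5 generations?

.****...****

***...****.*
...****....*
****...****.
*...****....
.****...****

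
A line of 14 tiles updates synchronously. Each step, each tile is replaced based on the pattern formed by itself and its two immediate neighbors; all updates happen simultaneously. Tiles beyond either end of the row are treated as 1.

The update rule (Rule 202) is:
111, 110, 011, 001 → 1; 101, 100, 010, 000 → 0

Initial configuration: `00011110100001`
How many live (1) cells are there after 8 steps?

12

00111110000011
01111110000111
01111110001111
01111110011111
01111110111111
01111110111111  (fixed point — unchanged through step 8)
count of 1: 12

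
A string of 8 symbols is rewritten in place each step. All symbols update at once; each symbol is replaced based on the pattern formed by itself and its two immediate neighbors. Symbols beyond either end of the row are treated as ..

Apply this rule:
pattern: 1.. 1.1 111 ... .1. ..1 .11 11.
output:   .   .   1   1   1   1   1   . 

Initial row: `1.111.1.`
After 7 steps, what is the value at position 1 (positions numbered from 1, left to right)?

step 1: 1.11..1.
step 2: 1.1..11.
step 3: 1.1.11..
step 4: 1.1.1..1
step 5: 1.1.1.11
step 6: 1.1.1.1.
step 7: 1.1.1.1.
position 1 holds 1

1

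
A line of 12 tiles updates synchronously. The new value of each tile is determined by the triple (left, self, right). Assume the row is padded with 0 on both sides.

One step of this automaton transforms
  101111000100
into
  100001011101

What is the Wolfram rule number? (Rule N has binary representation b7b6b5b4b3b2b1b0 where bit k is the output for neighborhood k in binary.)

position 3: 111 → 0  (bit 7 = 0)
position 5: 110 → 1  (bit 6 = 1)
position 1: 101 → 0  (bit 5 = 0)
position 6: 100 → 0  (bit 4 = 0)
position 2: 011 → 0  (bit 3 = 0)
position 0: 010 → 1  (bit 2 = 1)
position 8: 001 → 1  (bit 1 = 1)
position 7: 000 → 1  (bit 0 = 1)
bits b7..b0 = 01000111 = 71

71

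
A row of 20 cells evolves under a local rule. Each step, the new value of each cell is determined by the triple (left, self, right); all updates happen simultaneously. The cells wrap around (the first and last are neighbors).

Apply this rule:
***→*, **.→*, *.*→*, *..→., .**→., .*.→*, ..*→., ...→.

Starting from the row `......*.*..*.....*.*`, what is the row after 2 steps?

.......**..*......**

step 1: ......***..*.....***
step 2: .......**..*......**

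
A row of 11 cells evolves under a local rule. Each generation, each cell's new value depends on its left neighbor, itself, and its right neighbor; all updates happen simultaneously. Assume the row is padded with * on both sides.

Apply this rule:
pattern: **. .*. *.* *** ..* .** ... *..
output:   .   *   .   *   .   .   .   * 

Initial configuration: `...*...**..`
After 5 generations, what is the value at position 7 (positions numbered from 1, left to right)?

.

generation 1: *..**....*.
generation 2: .*...*...*.
generation 3: .**..**..*.
generation 4: ...*...*.*.
generation 5: *..**..*.*.
position 7 holds .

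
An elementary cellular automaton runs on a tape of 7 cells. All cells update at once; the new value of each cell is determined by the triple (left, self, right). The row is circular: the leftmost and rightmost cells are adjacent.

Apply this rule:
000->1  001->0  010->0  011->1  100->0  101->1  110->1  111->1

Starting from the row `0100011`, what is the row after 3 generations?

generation 1: 1001011
generation 2: 1000111
generation 3: 1010111

1010111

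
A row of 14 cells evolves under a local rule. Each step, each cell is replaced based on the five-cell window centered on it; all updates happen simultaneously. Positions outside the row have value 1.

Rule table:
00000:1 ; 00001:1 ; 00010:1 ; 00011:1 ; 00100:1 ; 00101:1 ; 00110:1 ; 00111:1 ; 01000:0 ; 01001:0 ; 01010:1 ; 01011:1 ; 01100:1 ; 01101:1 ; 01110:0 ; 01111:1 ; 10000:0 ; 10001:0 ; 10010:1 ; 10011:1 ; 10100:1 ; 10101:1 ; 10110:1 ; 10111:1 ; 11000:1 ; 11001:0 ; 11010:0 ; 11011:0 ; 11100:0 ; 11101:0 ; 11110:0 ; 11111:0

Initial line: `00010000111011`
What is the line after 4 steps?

10110011100011
00110110010111
01110110111110
01000110110000

01000110110000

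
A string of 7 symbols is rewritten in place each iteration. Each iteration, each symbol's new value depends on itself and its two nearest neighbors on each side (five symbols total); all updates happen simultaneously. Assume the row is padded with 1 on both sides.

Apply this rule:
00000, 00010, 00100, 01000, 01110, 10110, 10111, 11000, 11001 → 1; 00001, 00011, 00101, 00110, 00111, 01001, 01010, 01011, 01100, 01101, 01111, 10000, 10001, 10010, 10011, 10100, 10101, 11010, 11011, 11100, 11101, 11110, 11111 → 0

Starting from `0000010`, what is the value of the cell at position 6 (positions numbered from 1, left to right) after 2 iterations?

0

1010100
0000000
position 6 holds 0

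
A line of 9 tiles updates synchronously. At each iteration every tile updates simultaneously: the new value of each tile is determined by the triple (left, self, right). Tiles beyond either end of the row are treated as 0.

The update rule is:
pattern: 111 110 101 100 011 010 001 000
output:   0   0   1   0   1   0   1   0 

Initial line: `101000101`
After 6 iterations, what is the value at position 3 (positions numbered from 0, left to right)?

010001010
100010100
000101000
001010000
010100000
101000000
position 3 holds 0

0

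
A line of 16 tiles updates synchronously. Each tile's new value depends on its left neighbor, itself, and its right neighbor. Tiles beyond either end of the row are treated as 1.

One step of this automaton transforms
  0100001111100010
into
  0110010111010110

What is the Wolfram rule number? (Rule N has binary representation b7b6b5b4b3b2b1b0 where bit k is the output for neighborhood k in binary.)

position 7: 111 → 1  (bit 7 = 1)
position 10: 110 → 0  (bit 6 = 0)
position 0: 101 → 0  (bit 5 = 0)
position 2: 100 → 1  (bit 4 = 1)
position 6: 011 → 0  (bit 3 = 0)
position 1: 010 → 1  (bit 2 = 1)
position 5: 001 → 1  (bit 1 = 1)
position 3: 000 → 0  (bit 0 = 0)
bits b7..b0 = 10010110 = 150

150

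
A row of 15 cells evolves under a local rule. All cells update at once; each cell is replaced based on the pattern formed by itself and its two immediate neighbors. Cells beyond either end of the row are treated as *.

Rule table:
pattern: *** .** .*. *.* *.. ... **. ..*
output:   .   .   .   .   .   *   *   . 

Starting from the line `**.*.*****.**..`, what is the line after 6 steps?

step 1: .*.......*..*..
step 2: ...*****.......
step 3: .*.....*.*****.
step 4: ...***.......*.
step 5: .*...*.*****...
step 6: ...*.......*.*.

...*.......*.*.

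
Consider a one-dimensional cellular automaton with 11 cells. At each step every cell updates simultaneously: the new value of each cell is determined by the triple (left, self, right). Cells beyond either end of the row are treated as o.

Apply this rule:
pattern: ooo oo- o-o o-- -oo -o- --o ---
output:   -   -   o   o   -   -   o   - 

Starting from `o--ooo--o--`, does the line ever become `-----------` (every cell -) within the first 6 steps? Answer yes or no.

step 1: -oo---oo-oo
step 2: o--o-o--o--
step 3: -oo-o-oo-oo
step 4: o--o-o--o--  (repeats step 2; period 2)
step 6: o--o-o--o--
step 6 is o--o-o--o--, still not uniform -

no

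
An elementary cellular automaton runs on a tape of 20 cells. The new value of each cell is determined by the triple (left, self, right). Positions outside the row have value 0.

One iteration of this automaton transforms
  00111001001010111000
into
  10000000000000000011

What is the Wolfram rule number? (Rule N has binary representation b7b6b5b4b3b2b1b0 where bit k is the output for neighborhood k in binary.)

1

position 3: 111 → 0  (bit 7 = 0)
position 4: 110 → 0  (bit 6 = 0)
position 11: 101 → 0  (bit 5 = 0)
position 5: 100 → 0  (bit 4 = 0)
position 2: 011 → 0  (bit 3 = 0)
position 7: 010 → 0  (bit 2 = 0)
position 1: 001 → 0  (bit 1 = 0)
position 0: 000 → 1  (bit 0 = 1)
bits b7..b0 = 00000001 = 1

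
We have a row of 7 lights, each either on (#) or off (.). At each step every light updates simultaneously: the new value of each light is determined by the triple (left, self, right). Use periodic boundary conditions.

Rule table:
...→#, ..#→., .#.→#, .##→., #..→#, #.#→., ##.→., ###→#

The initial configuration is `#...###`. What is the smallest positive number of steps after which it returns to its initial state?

.##..##
...#...
##.####
#...###

4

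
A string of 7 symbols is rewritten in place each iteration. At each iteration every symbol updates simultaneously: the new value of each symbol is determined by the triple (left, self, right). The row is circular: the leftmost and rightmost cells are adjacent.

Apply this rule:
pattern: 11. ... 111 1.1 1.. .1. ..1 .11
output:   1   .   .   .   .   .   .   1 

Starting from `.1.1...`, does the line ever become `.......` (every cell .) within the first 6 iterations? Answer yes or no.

yes

iteration 1: .......
all cells are . at iteration 1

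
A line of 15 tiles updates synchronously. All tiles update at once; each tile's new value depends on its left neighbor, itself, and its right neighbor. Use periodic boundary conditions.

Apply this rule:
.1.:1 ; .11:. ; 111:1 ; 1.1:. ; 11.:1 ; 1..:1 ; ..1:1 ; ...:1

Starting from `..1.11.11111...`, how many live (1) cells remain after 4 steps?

111..1..1111111
11111111.111111
11111111..11111
1111111111.1111
count of 1: 14

14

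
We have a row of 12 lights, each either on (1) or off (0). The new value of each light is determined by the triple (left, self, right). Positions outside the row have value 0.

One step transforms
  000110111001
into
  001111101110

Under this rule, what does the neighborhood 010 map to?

At position 11 the neighborhood is 010; the next row has 0 there.

0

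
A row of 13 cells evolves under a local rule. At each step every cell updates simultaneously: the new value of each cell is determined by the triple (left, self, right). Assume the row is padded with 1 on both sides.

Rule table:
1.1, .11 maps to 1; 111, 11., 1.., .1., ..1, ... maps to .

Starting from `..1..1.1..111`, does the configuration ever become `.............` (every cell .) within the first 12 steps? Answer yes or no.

yes

step 1: ......1...1..
step 2: .............
all cells are . at step 2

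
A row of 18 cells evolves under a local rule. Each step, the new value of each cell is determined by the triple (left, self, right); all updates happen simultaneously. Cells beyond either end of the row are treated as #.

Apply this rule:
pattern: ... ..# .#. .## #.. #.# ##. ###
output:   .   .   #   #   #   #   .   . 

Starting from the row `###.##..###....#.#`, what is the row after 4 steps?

...##.#.#..#...###
#..#.#####.##..#..
.#.###....##.#.##.
####..#...#.####.#

####..#...#.####.#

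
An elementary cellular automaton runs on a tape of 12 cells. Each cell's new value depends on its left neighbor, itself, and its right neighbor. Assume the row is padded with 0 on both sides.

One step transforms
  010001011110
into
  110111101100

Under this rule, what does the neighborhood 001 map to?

At position 0 the neighborhood is 001; the next row has 1 there.

1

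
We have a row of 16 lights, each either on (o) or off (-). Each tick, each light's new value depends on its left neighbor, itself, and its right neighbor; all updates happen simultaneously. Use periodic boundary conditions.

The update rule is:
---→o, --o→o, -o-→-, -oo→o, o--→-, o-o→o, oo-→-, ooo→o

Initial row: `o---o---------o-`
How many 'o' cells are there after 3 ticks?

--oo--oooooooo-o
-oo--oooooooo-o-
oo--oooooooo-o--
count of o: 11

11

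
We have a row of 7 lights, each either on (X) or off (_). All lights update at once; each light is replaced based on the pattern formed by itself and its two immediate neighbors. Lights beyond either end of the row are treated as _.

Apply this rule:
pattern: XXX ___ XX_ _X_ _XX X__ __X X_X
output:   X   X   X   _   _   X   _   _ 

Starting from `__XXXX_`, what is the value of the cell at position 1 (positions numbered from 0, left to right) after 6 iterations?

iteration 1: X__XXXX
iteration 2: _X__XXX
iteration 3: __X__XX
iteration 4: X__X__X
iteration 5: _X__X__
iteration 6: __X__XX
position 1 holds _

_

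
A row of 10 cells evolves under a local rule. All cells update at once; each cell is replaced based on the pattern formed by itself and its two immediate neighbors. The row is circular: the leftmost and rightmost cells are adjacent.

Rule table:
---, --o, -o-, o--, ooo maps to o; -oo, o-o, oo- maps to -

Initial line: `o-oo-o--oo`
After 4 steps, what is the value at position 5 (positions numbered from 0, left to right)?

o

step 1: -----ooo-o
step 2: ooooo-o--o
step 3: oooo--ooo-
step 4: -oo-oo-o--
position 5 holds o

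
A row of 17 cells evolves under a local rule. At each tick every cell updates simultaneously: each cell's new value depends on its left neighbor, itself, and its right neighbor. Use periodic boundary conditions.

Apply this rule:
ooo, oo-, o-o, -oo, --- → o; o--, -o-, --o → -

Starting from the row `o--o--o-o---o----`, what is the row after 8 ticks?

ooooooooooo--oooo

-------o--o---oo-
oooooo------o-oo-
oooooo-oooo--oooo
ooooooooooo--oooo
ooooooooooo--oooo  (fixed point — unchanged through tick 8)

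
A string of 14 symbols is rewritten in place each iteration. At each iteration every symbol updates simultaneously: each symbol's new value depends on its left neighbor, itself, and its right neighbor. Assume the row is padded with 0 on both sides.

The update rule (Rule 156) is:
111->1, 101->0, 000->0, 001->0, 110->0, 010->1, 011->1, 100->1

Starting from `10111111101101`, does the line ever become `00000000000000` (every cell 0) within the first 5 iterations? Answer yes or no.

no

iteration 1: 10111111001001
iteration 2: 10111110101101
iteration 3: 10111100101001
iteration 4: 10111010101101
iteration 5: 10110010101001
iteration 5 is 10110010101001, still not uniform 0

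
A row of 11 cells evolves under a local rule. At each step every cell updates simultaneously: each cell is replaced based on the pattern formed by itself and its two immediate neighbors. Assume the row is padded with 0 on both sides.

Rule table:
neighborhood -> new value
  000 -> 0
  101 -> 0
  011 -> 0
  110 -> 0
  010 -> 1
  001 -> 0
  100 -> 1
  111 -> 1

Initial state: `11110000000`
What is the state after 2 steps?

00001100000

01101000000
00001100000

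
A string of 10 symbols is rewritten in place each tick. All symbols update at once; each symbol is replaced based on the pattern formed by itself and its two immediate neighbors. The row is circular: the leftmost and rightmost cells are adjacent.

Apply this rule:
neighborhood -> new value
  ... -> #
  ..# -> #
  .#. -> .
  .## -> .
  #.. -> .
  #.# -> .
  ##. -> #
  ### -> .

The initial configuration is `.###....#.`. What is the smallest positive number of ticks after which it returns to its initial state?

tick 1: #..#.###..
tick 2: ..#....#.#
tick 3: .#..###...
tick 4: #..#..#.##
tick 5: #.#..#....
tick 6: ....#..###
tick 7: .###..#..#
tick 8: ...#.#..#.
tick 9: ###....#..
tick 10: ..#.###..#
tick 11: .#....#.#.
tick 12: #..###....
tick 13: ..#..#.###
tick 14: .#..#....#
tick 15: ...#..###.
tick 16: ###..#..#.
tick 17: ..#.#..#..
tick 18: ##....#..#
tick 19: .#.###..#.
tick 20: #....#.#..
tick 21: ..###....#
tick 22: .#..#.###.
tick 23: #..#....#.
tick 24: ..#..###..
tick 25: ##..#..#.#
tick 26: .#.#..#...
tick 27: #....#..##
tick 28: #.###..#..
tick 29: ....#.#..#
tick 30: .###....#.

30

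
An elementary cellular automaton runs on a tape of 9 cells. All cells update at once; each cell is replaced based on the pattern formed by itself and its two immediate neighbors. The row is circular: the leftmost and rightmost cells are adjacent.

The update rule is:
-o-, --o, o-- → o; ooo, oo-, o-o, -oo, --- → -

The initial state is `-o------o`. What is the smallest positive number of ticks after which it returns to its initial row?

4

tick 1: -oo----oo
tick 2: ---o--o--
tick 3: --oooooo-
tick 4: -o------o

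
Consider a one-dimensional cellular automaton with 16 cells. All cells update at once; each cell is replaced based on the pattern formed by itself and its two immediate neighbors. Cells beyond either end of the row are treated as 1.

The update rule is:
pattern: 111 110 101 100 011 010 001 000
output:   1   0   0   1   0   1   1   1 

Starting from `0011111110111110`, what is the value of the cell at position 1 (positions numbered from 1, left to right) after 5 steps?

1101111100011100
1000111011101011
0111010001001001
0010011111111110
1111101111111100
position 1 holds 1

1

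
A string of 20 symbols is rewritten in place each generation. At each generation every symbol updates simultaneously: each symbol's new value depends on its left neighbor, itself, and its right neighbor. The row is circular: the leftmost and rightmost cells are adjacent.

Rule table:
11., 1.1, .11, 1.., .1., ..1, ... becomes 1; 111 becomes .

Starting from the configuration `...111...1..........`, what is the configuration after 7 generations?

generation 1: 1111.111111111111111
generation 2: ...111..............
generation 3: 1111.111111111111111  (repeats generation 1; period 2)
generation 7: 1111.111111111111111

1111.111111111111111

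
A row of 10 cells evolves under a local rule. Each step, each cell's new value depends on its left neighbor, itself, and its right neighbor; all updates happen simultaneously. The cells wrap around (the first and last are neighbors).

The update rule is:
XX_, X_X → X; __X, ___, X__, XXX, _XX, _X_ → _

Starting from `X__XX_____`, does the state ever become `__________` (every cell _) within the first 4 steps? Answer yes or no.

step 1: ____X_____
step 2: __________
all cells are _ at step 2

yes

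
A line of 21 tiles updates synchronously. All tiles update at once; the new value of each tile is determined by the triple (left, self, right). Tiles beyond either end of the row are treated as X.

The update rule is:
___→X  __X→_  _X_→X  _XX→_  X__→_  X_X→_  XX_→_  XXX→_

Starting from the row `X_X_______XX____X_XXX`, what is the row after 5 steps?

__X_XXXXX____XX_X____
__X_______XX____X_XX_
__X_XXXXX____XX_X____  (repeats step 1; period 2)
step 5: __X_XXXXX____XX_X____

__X_XXXXX____XX_X____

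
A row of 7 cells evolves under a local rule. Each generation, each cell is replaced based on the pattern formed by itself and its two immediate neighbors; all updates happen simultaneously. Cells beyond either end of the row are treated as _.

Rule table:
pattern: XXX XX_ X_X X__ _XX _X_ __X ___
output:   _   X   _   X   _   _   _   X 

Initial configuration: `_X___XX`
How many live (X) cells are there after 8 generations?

3

generation 1: __XX__X
generation 2: X__XX__
generation 3: _X__XXX
generation 4: __X___X
generation 5: X__XX__  (repeats generation 2; period 3)
generation 8: X__XX__
count of X: 3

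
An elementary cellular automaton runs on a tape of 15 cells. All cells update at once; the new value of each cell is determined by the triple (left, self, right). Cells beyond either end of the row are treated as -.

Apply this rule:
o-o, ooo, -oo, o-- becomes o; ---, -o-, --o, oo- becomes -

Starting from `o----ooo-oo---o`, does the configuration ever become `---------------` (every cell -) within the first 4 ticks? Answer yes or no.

tick 1: -o---oo-oo-o---
tick 2: --o--o-oo-o-o--
tick 3: ---o--oo-o-o-o-
tick 4: ----o-o-o-o-o-o
tick 4 is ----o-o-o-o-o-o, still not uniform -

no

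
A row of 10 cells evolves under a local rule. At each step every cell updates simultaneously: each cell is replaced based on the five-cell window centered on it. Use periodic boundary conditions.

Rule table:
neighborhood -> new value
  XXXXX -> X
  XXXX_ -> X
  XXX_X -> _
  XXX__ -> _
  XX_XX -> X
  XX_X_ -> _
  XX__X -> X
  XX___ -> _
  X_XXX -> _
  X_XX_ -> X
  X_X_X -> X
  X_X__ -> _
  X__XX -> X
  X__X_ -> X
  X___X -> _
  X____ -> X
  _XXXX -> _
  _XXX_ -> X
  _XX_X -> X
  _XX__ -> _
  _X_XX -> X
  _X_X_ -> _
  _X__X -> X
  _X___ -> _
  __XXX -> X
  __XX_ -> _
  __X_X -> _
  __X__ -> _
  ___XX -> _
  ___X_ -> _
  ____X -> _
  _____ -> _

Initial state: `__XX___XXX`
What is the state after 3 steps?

step 1: XX_____XX_
step 2: X__X____XX
step 3: _XX__X__XX

_XX__X__XX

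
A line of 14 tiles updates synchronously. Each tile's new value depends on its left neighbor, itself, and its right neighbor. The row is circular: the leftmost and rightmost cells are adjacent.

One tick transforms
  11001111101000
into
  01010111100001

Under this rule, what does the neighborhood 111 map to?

At position 5 the neighborhood is 111; the next row has 1 there.

1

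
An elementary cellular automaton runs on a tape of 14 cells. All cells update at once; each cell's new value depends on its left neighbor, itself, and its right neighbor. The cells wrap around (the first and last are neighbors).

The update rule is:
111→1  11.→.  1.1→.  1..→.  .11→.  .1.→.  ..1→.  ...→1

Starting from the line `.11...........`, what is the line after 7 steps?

........11....

....1111111111
.11..11111111.
......111111..
11111..1111..1
1111....11....
.11..11....11.
........11....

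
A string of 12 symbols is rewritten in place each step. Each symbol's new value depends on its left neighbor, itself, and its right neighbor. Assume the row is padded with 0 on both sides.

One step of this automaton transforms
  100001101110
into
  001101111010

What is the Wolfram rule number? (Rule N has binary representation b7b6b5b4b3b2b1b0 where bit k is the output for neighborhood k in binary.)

105

position 9: 111 → 0  (bit 7 = 0)
position 6: 110 → 1  (bit 6 = 1)
position 7: 101 → 1  (bit 5 = 1)
position 1: 100 → 0  (bit 4 = 0)
position 5: 011 → 1  (bit 3 = 1)
position 0: 010 → 0  (bit 2 = 0)
position 4: 001 → 0  (bit 1 = 0)
position 2: 000 → 1  (bit 0 = 1)
bits b7..b0 = 01101001 = 105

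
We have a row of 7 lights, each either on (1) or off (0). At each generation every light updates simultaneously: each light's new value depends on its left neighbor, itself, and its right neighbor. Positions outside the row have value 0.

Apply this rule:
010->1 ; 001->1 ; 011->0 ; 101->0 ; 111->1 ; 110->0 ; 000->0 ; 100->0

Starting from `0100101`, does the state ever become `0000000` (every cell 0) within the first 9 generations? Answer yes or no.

no

1101101
0000001
0000011
0000100
0001100
0010000
0110000
1000000
1000000
generation 9 is 1000000, still not uniform 0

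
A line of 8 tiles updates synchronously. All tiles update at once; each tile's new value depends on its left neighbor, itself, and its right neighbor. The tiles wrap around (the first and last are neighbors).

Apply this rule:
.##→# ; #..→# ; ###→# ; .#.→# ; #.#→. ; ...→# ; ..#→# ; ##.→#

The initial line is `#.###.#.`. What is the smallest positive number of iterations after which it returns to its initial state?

#.###.#.

1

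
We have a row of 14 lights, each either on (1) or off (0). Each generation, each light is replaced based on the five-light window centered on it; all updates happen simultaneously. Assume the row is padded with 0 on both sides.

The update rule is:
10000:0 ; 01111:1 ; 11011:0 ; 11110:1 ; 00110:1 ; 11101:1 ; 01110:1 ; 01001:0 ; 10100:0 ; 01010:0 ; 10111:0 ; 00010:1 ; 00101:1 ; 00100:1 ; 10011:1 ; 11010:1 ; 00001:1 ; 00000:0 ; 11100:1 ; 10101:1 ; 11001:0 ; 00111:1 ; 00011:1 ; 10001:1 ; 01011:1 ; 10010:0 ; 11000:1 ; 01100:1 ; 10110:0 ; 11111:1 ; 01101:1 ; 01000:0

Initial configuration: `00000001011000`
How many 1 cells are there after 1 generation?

00000111101100
count of 1: 6

6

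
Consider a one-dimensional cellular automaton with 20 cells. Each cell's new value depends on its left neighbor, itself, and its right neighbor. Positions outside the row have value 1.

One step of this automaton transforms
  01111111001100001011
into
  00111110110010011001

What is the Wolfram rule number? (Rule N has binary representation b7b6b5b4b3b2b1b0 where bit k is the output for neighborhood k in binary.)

150

position 2: 111 → 1  (bit 7 = 1)
position 7: 110 → 0  (bit 6 = 0)
position 0: 101 → 0  (bit 5 = 0)
position 8: 100 → 1  (bit 4 = 1)
position 1: 011 → 0  (bit 3 = 0)
position 16: 010 → 1  (bit 2 = 1)
position 9: 001 → 1  (bit 1 = 1)
position 13: 000 → 0  (bit 0 = 0)
bits b7..b0 = 10010110 = 150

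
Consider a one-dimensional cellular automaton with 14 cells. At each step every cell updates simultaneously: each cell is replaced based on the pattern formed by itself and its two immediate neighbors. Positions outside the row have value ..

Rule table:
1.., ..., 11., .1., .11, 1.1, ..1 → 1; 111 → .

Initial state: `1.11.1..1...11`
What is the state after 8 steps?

11111111111111
1............1
11111111111111  (repeats step 1; period 2)
step 8: 1............1

1............1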